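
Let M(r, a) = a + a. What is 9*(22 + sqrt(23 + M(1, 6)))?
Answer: 198 + 9*sqrt(35) ≈ 251.24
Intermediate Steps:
M(r, a) = 2*a
9*(22 + sqrt(23 + M(1, 6))) = 9*(22 + sqrt(23 + 2*6)) = 9*(22 + sqrt(23 + 12)) = 9*(22 + sqrt(35)) = 198 + 9*sqrt(35)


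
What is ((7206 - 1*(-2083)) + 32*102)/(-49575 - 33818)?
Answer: -12553/83393 ≈ -0.15053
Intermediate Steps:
((7206 - 1*(-2083)) + 32*102)/(-49575 - 33818) = ((7206 + 2083) + 3264)/(-83393) = (9289 + 3264)*(-1/83393) = 12553*(-1/83393) = -12553/83393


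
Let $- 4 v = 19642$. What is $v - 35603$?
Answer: $- \frac{81027}{2} \approx -40514.0$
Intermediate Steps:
$v = - \frac{9821}{2}$ ($v = \left(- \frac{1}{4}\right) 19642 = - \frac{9821}{2} \approx -4910.5$)
$v - 35603 = - \frac{9821}{2} - 35603 = - \frac{81027}{2}$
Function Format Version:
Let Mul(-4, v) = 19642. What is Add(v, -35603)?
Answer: Rational(-81027, 2) ≈ -40514.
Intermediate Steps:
v = Rational(-9821, 2) (v = Mul(Rational(-1, 4), 19642) = Rational(-9821, 2) ≈ -4910.5)
Add(v, -35603) = Add(Rational(-9821, 2), -35603) = Rational(-81027, 2)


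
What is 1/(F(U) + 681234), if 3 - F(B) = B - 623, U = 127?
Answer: 1/681733 ≈ 1.4668e-6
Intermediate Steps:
F(B) = 626 - B (F(B) = 3 - (B - 623) = 3 - (-623 + B) = 3 + (623 - B) = 626 - B)
1/(F(U) + 681234) = 1/((626 - 1*127) + 681234) = 1/((626 - 127) + 681234) = 1/(499 + 681234) = 1/681733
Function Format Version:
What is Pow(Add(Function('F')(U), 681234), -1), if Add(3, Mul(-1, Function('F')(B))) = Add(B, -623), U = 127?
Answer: Rational(1, 681733) ≈ 1.4668e-6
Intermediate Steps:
Function('F')(B) = Add(626, Mul(-1, B)) (Function('F')(B) = Add(3, Mul(-1, Add(B, -623))) = Add(3, Mul(-1, Add(-623, B))) = Add(3, Add(623, Mul(-1, B))) = Add(626, Mul(-1, B)))
Pow(Add(Function('F')(U), 681234), -1) = Pow(Add(Add(626, Mul(-1, 127)), 681234), -1) = Pow(Add(Add(626, -127), 681234), -1) = Pow(Add(499, 681234), -1) = Pow(681733, -1) = Rational(1, 681733)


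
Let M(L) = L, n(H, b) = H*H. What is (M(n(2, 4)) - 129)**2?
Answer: 15625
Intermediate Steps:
n(H, b) = H**2
(M(n(2, 4)) - 129)**2 = (2**2 - 129)**2 = (4 - 129)**2 = (-125)**2 = 15625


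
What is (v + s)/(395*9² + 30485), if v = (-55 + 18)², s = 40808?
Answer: 42177/62480 ≈ 0.67505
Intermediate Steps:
v = 1369 (v = (-37)² = 1369)
(v + s)/(395*9² + 30485) = (1369 + 40808)/(395*9² + 30485) = 42177/(395*81 + 30485) = 42177/(31995 + 30485) = 42177/62480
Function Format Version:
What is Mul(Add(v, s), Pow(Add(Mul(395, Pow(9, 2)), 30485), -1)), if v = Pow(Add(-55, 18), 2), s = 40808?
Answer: Rational(42177, 62480) ≈ 0.67505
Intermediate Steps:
v = 1369 (v = Pow(-37, 2) = 1369)
Mul(Add(v, s), Pow(Add(Mul(395, Pow(9, 2)), 30485), -1)) = Mul(Add(1369, 40808), Pow(Add(Mul(395, Pow(9, 2)), 30485), -1)) = Mul(42177, Pow(Add(Mul(395, 81), 30485), -1)) = Mul(42177, Pow(Add(31995, 30485), -1)) = Mul(42177, Pow(62480, -1)) = Mul(42177, Rational(1, 62480)) = Rational(42177, 62480)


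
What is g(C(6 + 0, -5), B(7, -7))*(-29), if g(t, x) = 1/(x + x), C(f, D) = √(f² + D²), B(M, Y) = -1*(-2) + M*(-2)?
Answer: 29/24 ≈ 1.2083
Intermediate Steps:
B(M, Y) = 2 - 2*M
C(f, D) = √(D² + f²)
g(t, x) = 1/(2*x)
g(C(6 + 0, -5), B(7, -7))*(-29) = (1/(2*(2 - 2*7)))*(-29) = (1/(2*(2 - 14)))*(-29) = ((½)/(-12))*(-29) = ((½)*(-1/12))*(-29) = -1/24*(-29) = 29/24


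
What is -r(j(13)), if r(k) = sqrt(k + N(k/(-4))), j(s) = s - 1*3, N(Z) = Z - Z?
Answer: -sqrt(10) ≈ -3.1623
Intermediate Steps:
N(Z) = 0
j(s) = -3 + s (j(s) = s - 3 = -3 + s)
r(k) = sqrt(k) (r(k) = sqrt(k + 0) = sqrt(k))
-r(j(13)) = -sqrt(-3 + 13) = -sqrt(10)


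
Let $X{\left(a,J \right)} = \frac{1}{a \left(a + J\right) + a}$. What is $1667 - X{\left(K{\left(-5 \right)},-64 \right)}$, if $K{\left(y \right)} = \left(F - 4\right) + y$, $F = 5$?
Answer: $\frac{446755}{268} \approx 1667.0$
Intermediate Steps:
$K{\left(y \right)} = 1 + y$ ($K{\left(y \right)} = \left(5 - 4\right) + y = 1 + y$)
$X{\left(a,J \right)} = \frac{1}{a + a \left(J + a\right)}$ ($X{\left(a,J \right)} = \frac{1}{a \left(J + a\right) + a} = \frac{1}{a + a \left(J + a\right)}$)
$1667 - X{\left(K{\left(-5 \right)},-64 \right)} = 1667 - \frac{1}{\left(1 - 5\right) \left(1 - 64 + \left(1 - 5\right)\right)} = 1667 - \frac{1}{\left(-4\right) \left(1 - 64 - 4\right)} = 1667 - - \frac{1}{4 \left(-67\right)} = 1667 - \left(- \frac{1}{4}\right) \left(- \frac{1}{67}\right) = 1667 - \frac{1}{268} = \frac{446755}{268}$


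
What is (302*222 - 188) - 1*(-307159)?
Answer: 374015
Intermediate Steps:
(302*222 - 188) - 1*(-307159) = (67044 - 188) + 307159 = 66856 + 307159 = 374015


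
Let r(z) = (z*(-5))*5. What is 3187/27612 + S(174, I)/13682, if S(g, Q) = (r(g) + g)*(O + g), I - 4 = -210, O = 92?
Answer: -15314123429/188893692 ≈ -81.073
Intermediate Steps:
r(z) = -25*z (r(z) = -5*z*5 = -25*z)
I = -206 (I = 4 - 210 = -206)
S(g, Q) = -24*g*(92 + g) (S(g, Q) = (-25*g + g)*(92 + g) = (-24*g)*(92 + g) = -24*g*(92 + g))
3187/27612 + S(174, I)/13682 = 3187/27612 + (24*174*(-92 - 1*174))/13682 = 3187*(1/27612) + (24*174*(-92 - 174))*(1/13682) = 3187/27612 + (24*174*(-266))*(1/13682) = 3187/27612 - 1110816*1/13682 = 3187/27612 - 555408/6841 = -15314123429/188893692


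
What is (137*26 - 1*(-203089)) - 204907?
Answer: 1744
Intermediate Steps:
(137*26 - 1*(-203089)) - 204907 = (3562 + 203089) - 204907 = 206651 - 204907 = 1744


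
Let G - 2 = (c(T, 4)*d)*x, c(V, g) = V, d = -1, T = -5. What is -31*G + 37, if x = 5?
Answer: -800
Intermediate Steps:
G = 27 (G = 2 - 5*(-1)*5 = 2 + 5*5 = 2 + 25 = 27)
-31*G + 37 = -31*27 + 37 = -837 + 37 = -800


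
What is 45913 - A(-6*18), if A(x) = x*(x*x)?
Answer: 1305625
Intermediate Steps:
A(x) = x³ (A(x) = x*x² = x³)
45913 - A(-6*18) = 45913 - (-6*18)³ = 45913 - 1*(-108)³ = 45913 - 1*(-1259712) = 45913 + 1259712 = 1305625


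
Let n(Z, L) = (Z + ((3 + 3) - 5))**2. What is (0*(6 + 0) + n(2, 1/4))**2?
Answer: 81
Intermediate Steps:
n(Z, L) = (1 + Z)**2 (n(Z, L) = (Z + (6 - 5))**2 = (Z + 1)**2 = (1 + Z)**2)
(0*(6 + 0) + n(2, 1/4))**2 = (0*(6 + 0) + (1 + 2)**2)**2 = (0*6 + 3**2)**2 = (0 + 9)**2 = 9**2 = 81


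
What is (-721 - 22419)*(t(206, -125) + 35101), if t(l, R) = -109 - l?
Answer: -804948040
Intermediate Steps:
(-721 - 22419)*(t(206, -125) + 35101) = (-721 - 22419)*((-109 - 1*206) + 35101) = -23140*((-109 - 206) + 35101) = -23140*(-315 + 35101) = -23140*34786 = -804948040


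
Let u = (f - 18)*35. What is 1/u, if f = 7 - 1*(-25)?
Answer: 1/490 ≈ 0.0020408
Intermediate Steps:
f = 32 (f = 7 + 25 = 32)
u = 490 (u = (32 - 18)*35 = 14*35 = 490)
1/u = 1/490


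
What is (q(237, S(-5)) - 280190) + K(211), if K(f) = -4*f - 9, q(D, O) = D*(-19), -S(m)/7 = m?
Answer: -285546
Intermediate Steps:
S(m) = -7*m
q(D, O) = -19*D
K(f) = -9 - 4*f
(q(237, S(-5)) - 280190) + K(211) = (-19*237 - 280190) + (-9 - 4*211) = (-4503 - 280190) + (-9 - 844) = -284693 - 853 = -285546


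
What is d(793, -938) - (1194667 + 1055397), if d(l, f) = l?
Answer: -2249271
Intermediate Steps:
d(793, -938) - (1194667 + 1055397) = 793 - (1194667 + 1055397) = 793 - 1*2250064 = 793 - 2250064 = -2249271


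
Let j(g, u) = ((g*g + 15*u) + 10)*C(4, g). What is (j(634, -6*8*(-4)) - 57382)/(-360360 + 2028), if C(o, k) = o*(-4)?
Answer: 83781/4594 ≈ 18.237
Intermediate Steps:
C(o, k) = -4*o
j(g, u) = -160 - 240*u - 16*g² (j(g, u) = ((g*g + 15*u) + 10)*(-4*4) = ((g² + 15*u) + 10)*(-16) = (10 + g² + 15*u)*(-16) = -160 - 240*u - 16*g²)
(j(634, -6*8*(-4)) - 57382)/(-360360 + 2028) = ((-160 - 240*(-6*8)*(-4) - 16*634²) - 57382)/(-360360 + 2028) = ((-160 - (-11520)*(-4) - 16*401956) - 57382)/(-358332) = ((-160 - 240*192 - 6431296) - 57382)*(-1/358332) = ((-160 - 46080 - 6431296) - 57382)*(-1/358332) = (-6477536 - 57382)*(-1/358332) = -6534918*(-1/358332) = 83781/4594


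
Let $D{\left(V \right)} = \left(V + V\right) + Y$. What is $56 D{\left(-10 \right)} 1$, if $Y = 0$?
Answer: $-1120$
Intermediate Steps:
$D{\left(V \right)} = 2 V$ ($D{\left(V \right)} = \left(V + V\right) + 0 = 2 V + 0 = 2 V$)
$56 D{\left(-10 \right)} 1 = 56 \cdot 2 \left(-10\right) 1 = 56 \left(-20\right) 1 = \left(-1120\right) 1 = -1120$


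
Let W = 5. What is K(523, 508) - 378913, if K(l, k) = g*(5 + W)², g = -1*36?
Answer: -382513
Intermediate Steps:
g = -36
K(l, k) = -3600 (K(l, k) = -36*(5 + 5)² = -36*10² = -36*100 = -3600)
K(523, 508) - 378913 = -3600 - 378913 = -382513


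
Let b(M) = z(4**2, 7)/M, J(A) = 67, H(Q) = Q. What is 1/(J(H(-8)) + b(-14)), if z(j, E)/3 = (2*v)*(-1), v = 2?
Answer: 7/475 ≈ 0.014737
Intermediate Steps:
z(j, E) = -12 (z(j, E) = 3*((2*2)*(-1)) = 3*(4*(-1)) = 3*(-4) = -12)
b(M) = -12/M
1/(J(H(-8)) + b(-14)) = 1/(67 - 12/(-14)) = 1/(67 - 12*(-1/14)) = 1/(67 + 6/7) = 1/(475/7) = 7/475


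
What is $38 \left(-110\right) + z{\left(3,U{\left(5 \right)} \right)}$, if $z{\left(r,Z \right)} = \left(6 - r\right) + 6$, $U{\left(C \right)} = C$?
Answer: $-4171$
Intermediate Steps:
$z{\left(r,Z \right)} = 12 - r$
$38 \left(-110\right) + z{\left(3,U{\left(5 \right)} \right)} = 38 \left(-110\right) + \left(12 - 3\right) = -4180 + \left(12 - 3\right) = -4180 + 9 = -4171$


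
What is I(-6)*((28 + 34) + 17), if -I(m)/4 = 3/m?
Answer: 158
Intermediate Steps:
I(m) = -12/m
I(-6)*((28 + 34) + 17) = (-12/(-6))*((28 + 34) + 17) = (-12*(-⅙))*(62 + 17) = 2*79 = 158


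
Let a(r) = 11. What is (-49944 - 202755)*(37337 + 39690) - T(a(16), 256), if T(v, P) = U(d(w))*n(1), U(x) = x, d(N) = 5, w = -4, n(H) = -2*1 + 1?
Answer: -19464645868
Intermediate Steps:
n(H) = -1 (n(H) = -2 + 1 = -1)
T(v, P) = -5 (T(v, P) = 5*(-1) = -5)
(-49944 - 202755)*(37337 + 39690) - T(a(16), 256) = (-49944 - 202755)*(37337 + 39690) - 1*(-5) = -252699*77027 + 5 = -19464645873 + 5 = -19464645868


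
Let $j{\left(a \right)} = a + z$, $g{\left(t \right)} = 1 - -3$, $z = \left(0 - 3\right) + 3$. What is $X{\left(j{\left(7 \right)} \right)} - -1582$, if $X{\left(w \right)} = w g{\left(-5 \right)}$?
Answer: $1610$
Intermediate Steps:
$z = 0$ ($z = -3 + 3 = 0$)
$g{\left(t \right)} = 4$ ($g{\left(t \right)} = 1 + 3 = 4$)
$j{\left(a \right)} = a$ ($j{\left(a \right)} = a + 0 = a$)
$X{\left(w \right)} = 4 w$ ($X{\left(w \right)} = w 4 = 4 w$)
$X{\left(j{\left(7 \right)} \right)} - -1582 = 4 \cdot 7 - -1582 = 28 + 1582 = 1610$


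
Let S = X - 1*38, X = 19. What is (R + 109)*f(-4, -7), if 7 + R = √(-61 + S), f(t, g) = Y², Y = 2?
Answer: 408 + 16*I*√5 ≈ 408.0 + 35.777*I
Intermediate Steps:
S = -19 (S = 19 - 1*38 = 19 - 38 = -19)
f(t, g) = 4 (f(t, g) = 2² = 4)
R = -7 + 4*I*√5 (R = -7 + √(-61 - 19) = -7 + √(-80) = -7 + 4*I*√5 ≈ -7.0 + 8.9443*I)
(R + 109)*f(-4, -7) = ((-7 + 4*I*√5) + 109)*4 = (102 + 4*I*√5)*4 = 408 + 16*I*√5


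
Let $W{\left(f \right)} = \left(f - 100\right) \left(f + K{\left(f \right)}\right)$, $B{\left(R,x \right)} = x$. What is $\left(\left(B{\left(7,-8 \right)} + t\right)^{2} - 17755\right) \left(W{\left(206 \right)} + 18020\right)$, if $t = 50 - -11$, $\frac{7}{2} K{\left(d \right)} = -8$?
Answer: $- \frac{4144466016}{7} \approx -5.9207 \cdot 10^{8}$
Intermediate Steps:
$K{\left(d \right)} = - \frac{16}{7}$ ($K{\left(d \right)} = \frac{2}{7} \left(-8\right) = - \frac{16}{7}$)
$t = 61$ ($t = 50 + 11 = 61$)
$W{\left(f \right)} = \left(-100 + f\right) \left(- \frac{16}{7} + f\right)$ ($W{\left(f \right)} = \left(f - 100\right) \left(f - \frac{16}{7}\right) = \left(-100 + f\right) \left(- \frac{16}{7} + f\right)$)
$\left(\left(B{\left(7,-8 \right)} + t\right)^{2} - 17755\right) \left(W{\left(206 \right)} + 18020\right) = \left(\left(-8 + 61\right)^{2} - 17755\right) \left(\left(\frac{1600}{7} + 206^{2} - \frac{147496}{7}\right) + 18020\right) = \left(53^{2} - 17755\right) \left(\left(\frac{1600}{7} + 42436 - \frac{147496}{7}\right) + 18020\right) = \left(2809 - 17755\right) \left(\frac{151156}{7} + 18020\right) = \left(-14946\right) \frac{277296}{7} = - \frac{4144466016}{7}$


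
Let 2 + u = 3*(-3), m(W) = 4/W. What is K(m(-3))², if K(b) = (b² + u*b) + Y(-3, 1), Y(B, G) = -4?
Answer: 12544/81 ≈ 154.86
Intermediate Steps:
u = -11 (u = -2 + 3*(-3) = -2 - 9 = -11)
K(b) = -4 + b² - 11*b (K(b) = (b² - 11*b) - 4 = -4 + b² - 11*b)
K(m(-3))² = (-4 + (4/(-3))² - 44/(-3))² = (-4 + (4*(-⅓))² - 44*(-1)/3)² = (-4 + (-4/3)² - 11*(-4/3))² = (-4 + 16/9 + 44/3)² = (112/9)² = 12544/81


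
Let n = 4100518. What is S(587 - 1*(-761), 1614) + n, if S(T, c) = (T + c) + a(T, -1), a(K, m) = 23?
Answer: 4103503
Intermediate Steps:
S(T, c) = 23 + T + c (S(T, c) = (T + c) + 23 = 23 + T + c)
S(587 - 1*(-761), 1614) + n = (23 + (587 - 1*(-761)) + 1614) + 4100518 = (23 + (587 + 761) + 1614) + 4100518 = (23 + 1348 + 1614) + 4100518 = 2985 + 4100518 = 4103503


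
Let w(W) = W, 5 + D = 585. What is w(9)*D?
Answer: 5220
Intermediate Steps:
D = 580 (D = -5 + 585 = 580)
w(9)*D = 9*580 = 5220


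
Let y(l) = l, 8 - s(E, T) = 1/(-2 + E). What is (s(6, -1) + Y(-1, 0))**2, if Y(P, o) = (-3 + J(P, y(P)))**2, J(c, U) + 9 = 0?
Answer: 368449/16 ≈ 23028.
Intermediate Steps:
s(E, T) = 8 - 1/(-2 + E)
J(c, U) = -9 (J(c, U) = -9 + 0 = -9)
Y(P, o) = 144 (Y(P, o) = (-3 - 9)**2 = (-12)**2 = 144)
(s(6, -1) + Y(-1, 0))**2 = ((-17 + 8*6)/(-2 + 6) + 144)**2 = ((-17 + 48)/4 + 144)**2 = ((1/4)*31 + 144)**2 = (31/4 + 144)**2 = (607/4)**2 = 368449/16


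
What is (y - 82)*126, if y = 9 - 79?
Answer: -19152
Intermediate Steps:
y = -70
(y - 82)*126 = (-70 - 82)*126 = -152*126 = -19152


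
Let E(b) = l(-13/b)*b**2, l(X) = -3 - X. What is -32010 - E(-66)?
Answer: -18084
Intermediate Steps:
E(b) = b**2*(-3 + 13/b) (E(b) = (-3 - (-13)/b)*b**2 = (-3 + 13/b)*b**2 = b**2*(-3 + 13/b))
-32010 - E(-66) = -32010 - (-66)*(13 - 3*(-66)) = -32010 - (-66)*(13 + 198) = -32010 - (-66)*211 = -32010 - 1*(-13926) = -32010 + 13926 = -18084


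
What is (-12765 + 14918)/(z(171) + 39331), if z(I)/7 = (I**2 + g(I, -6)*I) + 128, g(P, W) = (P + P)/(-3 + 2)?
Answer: -2153/164460 ≈ -0.013091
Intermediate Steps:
g(P, W) = -2*P (g(P, W) = (2*P)/(-1) = (2*P)*(-1) = -2*P)
z(I) = 896 - 7*I**2 (z(I) = 7*((I**2 + (-2*I)*I) + 128) = 7*((I**2 - 2*I**2) + 128) = 7*(-I**2 + 128) = 7*(128 - I**2) = 896 - 7*I**2)
(-12765 + 14918)/(z(171) + 39331) = (-12765 + 14918)/((896 - 7*171**2) + 39331) = 2153/((896 - 7*29241) + 39331) = 2153/((896 - 204687) + 39331) = 2153/(-203791 + 39331) = 2153/(-164460) = 2153*(-1/164460) = -2153/164460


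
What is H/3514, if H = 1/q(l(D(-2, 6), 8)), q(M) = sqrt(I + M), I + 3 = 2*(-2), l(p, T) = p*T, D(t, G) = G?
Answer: sqrt(41)/144074 ≈ 4.4443e-5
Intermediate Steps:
l(p, T) = T*p
I = -7 (I = -3 + 2*(-2) = -3 - 4 = -7)
q(M) = sqrt(-7 + M)
H = sqrt(41)/41 (H = 1/(sqrt(-7 + 8*6)) = 1/(sqrt(-7 + 48)) = 1/(sqrt(41)) = sqrt(41)/41 ≈ 0.15617)
H/3514 = (sqrt(41)/41)/3514 = (sqrt(41)/41)*(1/3514) = sqrt(41)/144074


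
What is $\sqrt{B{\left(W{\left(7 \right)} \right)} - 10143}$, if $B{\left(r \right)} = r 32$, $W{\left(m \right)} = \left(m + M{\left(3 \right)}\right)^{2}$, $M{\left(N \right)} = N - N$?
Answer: $35 i \sqrt{7} \approx 92.601 i$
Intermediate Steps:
$M{\left(N \right)} = 0$
$W{\left(m \right)} = m^{2}$ ($W{\left(m \right)} = \left(m + 0\right)^{2} = m^{2}$)
$B{\left(r \right)} = 32 r$
$\sqrt{B{\left(W{\left(7 \right)} \right)} - 10143} = \sqrt{32 \cdot 7^{2} - 10143} = \sqrt{32 \cdot 49 - 10143} = \sqrt{1568 - 10143} = \sqrt{-8575} = 35 i \sqrt{7}$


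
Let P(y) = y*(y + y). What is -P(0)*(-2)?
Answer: 0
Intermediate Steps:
P(y) = 2*y**2 (P(y) = y*(2*y) = 2*y**2)
-P(0)*(-2) = -2*0**2*(-2) = -2*0*(-2) = -1*0*(-2) = 0*(-2) = 0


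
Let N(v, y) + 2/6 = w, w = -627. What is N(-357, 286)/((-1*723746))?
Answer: 941/1085619 ≈ 0.00086679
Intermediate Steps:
N(v, y) = -1882/3 (N(v, y) = -⅓ - 627 = -1882/3)
N(-357, 286)/((-1*723746)) = -1882/(3*((-1*723746))) = -1882/3/(-723746) = -1882/3*(-1/723746) = 941/1085619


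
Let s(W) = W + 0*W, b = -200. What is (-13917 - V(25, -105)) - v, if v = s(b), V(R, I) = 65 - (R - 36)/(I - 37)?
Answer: -1957033/142 ≈ -13782.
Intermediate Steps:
s(W) = W (s(W) = W + 0 = W)
V(R, I) = 65 - (-36 + R)/(-37 + I)
v = -200
(-13917 - V(25, -105)) - v = (-13917 - (-2369 - 1*25 + 65*(-105))/(-37 - 105)) - 1*(-200) = (-13917 - (-2369 - 25 - 6825)/(-142)) + 200 = (-13917 - (-1)*(-9219)/142) + 200 = (-13917 - 1*9219/142) + 200 = (-13917 - 9219/142) + 200 = -1985433/142 + 200 = -1957033/142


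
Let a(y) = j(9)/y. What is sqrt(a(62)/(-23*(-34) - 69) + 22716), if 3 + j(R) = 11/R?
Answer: 2*sqrt(25983247913)/2139 ≈ 150.72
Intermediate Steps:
j(R) = -3 + 11/R
a(y) = -16/(9*y) (a(y) = (-3 + 11/9)/y = -16/(9*y))
sqrt(a(62)/(-23*(-34) - 69) + 22716) = sqrt((-16/9/62)/(-23*(-34) - 69) + 22716) = sqrt((-16/9*1/62)/(782 - 69) + 22716) = sqrt(-8/279/713 + 22716) = sqrt(-8/279*1/713 + 22716) = sqrt(-8/198927 + 22716) = sqrt(4518825724/198927) = 2*sqrt(25983247913)/2139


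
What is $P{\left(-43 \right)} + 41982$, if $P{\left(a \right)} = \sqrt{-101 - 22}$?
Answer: $41982 + i \sqrt{123} \approx 41982.0 + 11.091 i$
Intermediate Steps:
$P{\left(a \right)} = i \sqrt{123}$ ($P{\left(a \right)} = \sqrt{-123} = i \sqrt{123}$)
$P{\left(-43 \right)} + 41982 = i \sqrt{123} + 41982 = 41982 + i \sqrt{123}$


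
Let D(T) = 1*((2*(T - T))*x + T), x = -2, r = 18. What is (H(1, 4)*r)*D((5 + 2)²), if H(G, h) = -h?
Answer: -3528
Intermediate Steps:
D(T) = T (D(T) = 1*((2*(T - T))*(-2) + T) = 1*((2*0)*(-2) + T) = 1*(0*(-2) + T) = 1*(0 + T) = 1*T = T)
(H(1, 4)*r)*D((5 + 2)²) = (-1*4*18)*(5 + 2)² = -4*18*7² = -72*49 = -3528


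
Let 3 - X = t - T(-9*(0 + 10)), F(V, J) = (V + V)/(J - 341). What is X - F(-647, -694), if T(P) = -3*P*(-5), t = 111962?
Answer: -117276109/1035 ≈ -1.1331e+5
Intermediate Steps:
T(P) = 15*P
F(V, J) = 2*V/(-341 + J) (F(V, J) = (2*V)/(-341 + J) = 2*V/(-341 + J))
X = -113309 (X = 3 - (111962 - 15*(-9*(0 + 10))) = 3 - (111962 - 15*(-9*10)) = 3 - (111962 - 15*(-90)) = 3 - (111962 - 1*(-1350)) = 3 - (111962 + 1350) = 3 - 1*113312 = 3 - 113312 = -113309)
X - F(-647, -694) = -113309 - 2*(-647)/(-341 - 694) = -113309 - 2*(-647)/(-1035) = -113309 - 2*(-647)*(-1)/1035 = -113309 - 1*1294/1035 = -113309 - 1294/1035 = -117276109/1035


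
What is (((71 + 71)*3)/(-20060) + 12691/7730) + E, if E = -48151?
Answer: -186655643633/3876595 ≈ -48149.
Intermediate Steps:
(((71 + 71)*3)/(-20060) + 12691/7730) + E = (((71 + 71)*3)/(-20060) + 12691/7730) - 48151 = ((142*3)*(-1/20060) + 12691*(1/7730)) - 48151 = (426*(-1/20060) + 12691/7730) - 48151 = (-213/10030 + 12691/7730) - 48151 = 6282212/3876595 - 48151 = -186655643633/3876595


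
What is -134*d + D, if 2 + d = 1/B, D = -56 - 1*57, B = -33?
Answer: 5249/33 ≈ 159.06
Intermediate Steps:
D = -113 (D = -56 - 57 = -113)
d = -67/33 (d = -2 + 1/(-33) = -2 - 1/33 = -67/33 ≈ -2.0303)
-134*d + D = -134*(-67/33) - 113 = 8978/33 - 113 = 5249/33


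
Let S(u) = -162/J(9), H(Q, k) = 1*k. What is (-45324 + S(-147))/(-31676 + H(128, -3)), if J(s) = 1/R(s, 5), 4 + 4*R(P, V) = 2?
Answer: 45243/31679 ≈ 1.4282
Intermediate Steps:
R(P, V) = -1/2 (R(P, V) = -1 + (1/4)*2 = -1 + 1/2 = -1/2)
J(s) = -2 (J(s) = 1/(-1/2) = -2)
H(Q, k) = k
S(u) = 81 (S(u) = -162/(-2) = -162*(-1/2) = 81)
(-45324 + S(-147))/(-31676 + H(128, -3)) = (-45324 + 81)/(-31676 - 3) = -45243/(-31679) = -45243*(-1/31679) = 45243/31679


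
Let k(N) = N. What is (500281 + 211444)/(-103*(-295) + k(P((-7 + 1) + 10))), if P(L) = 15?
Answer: 28469/1216 ≈ 23.412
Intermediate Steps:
(500281 + 211444)/(-103*(-295) + k(P((-7 + 1) + 10))) = (500281 + 211444)/(-103*(-295) + 15) = 711725/(30385 + 15) = 711725/30400 = 711725*(1/30400) = 28469/1216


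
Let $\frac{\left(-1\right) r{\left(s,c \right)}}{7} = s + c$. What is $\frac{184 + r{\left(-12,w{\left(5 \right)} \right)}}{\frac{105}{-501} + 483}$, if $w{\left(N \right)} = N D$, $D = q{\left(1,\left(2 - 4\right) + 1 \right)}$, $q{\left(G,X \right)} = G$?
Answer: $\frac{38911}{80626} \approx 0.48261$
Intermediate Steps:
$D = 1$
$w{\left(N \right)} = N$ ($w{\left(N \right)} = N 1 = N$)
$r{\left(s,c \right)} = - 7 c - 7 s$ ($r{\left(s,c \right)} = - 7 \left(s + c\right) = - 7 \left(c + s\right) = - 7 c - 7 s$)
$\frac{184 + r{\left(-12,w{\left(5 \right)} \right)}}{\frac{105}{-501} + 483} = \frac{184 - -49}{\frac{105}{-501} + 483} = \frac{184 + \left(-35 + 84\right)}{105 \left(- \frac{1}{501}\right) + 483} = \frac{184 + 49}{- \frac{35}{167} + 483} = \frac{233}{\frac{80626}{167}} = 233 \cdot \frac{167}{80626} = \frac{38911}{80626}$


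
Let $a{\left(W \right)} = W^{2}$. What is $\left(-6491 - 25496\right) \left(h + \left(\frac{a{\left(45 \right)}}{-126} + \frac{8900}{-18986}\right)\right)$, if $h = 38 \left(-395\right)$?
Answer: $\frac{63879870095815}{132902} \approx 4.8065 \cdot 10^{8}$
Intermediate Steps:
$h = -15010$
$\left(-6491 - 25496\right) \left(h + \left(\frac{a{\left(45 \right)}}{-126} + \frac{8900}{-18986}\right)\right) = \left(-6491 - 25496\right) \left(-15010 + \left(\frac{45^{2}}{-126} + \frac{8900}{-18986}\right)\right) = - 31987 \left(-15010 + \left(2025 \left(- \frac{1}{126}\right) + 8900 \left(- \frac{1}{18986}\right)\right)\right) = - 31987 \left(-15010 - \frac{2198225}{132902}\right) = \left(-31987\right) \left(- \frac{1997057245}{132902}\right) = \frac{63879870095815}{132902}$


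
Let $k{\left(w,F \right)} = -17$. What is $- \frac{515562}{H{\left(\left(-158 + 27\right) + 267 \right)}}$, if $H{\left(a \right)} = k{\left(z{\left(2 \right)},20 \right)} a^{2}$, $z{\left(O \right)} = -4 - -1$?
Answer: $\frac{257781}{157216} \approx 1.6397$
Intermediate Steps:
$z{\left(O \right)} = -3$ ($z{\left(O \right)} = -4 + 1 = -3$)
$H{\left(a \right)} = - 17 a^{2}$
$- \frac{515562}{H{\left(\left(-158 + 27\right) + 267 \right)}} = - \frac{515562}{\left(-17\right) \left(\left(-158 + 27\right) + 267\right)^{2}} = - \frac{515562}{\left(-17\right) \left(-131 + 267\right)^{2}} = - \frac{515562}{\left(-17\right) 136^{2}} = - \frac{515562}{\left(-17\right) 18496} = - \frac{515562}{-314432} = \left(-515562\right) \left(- \frac{1}{314432}\right) = \frac{257781}{157216}$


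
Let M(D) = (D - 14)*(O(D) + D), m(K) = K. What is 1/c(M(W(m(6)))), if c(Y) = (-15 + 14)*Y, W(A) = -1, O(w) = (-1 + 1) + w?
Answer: -1/30 ≈ -0.033333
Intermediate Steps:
O(w) = w (O(w) = 0 + w = w)
M(D) = 2*D*(-14 + D) (M(D) = (D - 14)*(D + D) = (-14 + D)*(2*D) = 2*D*(-14 + D))
c(Y) = -Y
1/c(M(W(m(6)))) = 1/(-2*(-1)*(-14 - 1)) = 1/(-2*(-1)*(-15)) = 1/(-1*30) = 1/(-30) = -1/30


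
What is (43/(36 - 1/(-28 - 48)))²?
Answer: 10679824/7491169 ≈ 1.4257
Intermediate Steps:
(43/(36 - 1/(-28 - 48)))² = (43/(36 - 1/(-76)))² = (43/(36 - 1*(-1/76)))² = (43/(36 + 1/76))² = (43/(2737/76))² = (43*(76/2737))² = (3268/2737)² = 10679824/7491169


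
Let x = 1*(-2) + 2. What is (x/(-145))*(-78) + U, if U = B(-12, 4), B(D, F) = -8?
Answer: -8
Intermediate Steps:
U = -8
x = 0 (x = -2 + 2 = 0)
(x/(-145))*(-78) + U = (0/(-145))*(-78) - 8 = (0*(-1/145))*(-78) - 8 = 0*(-78) - 8 = 0 - 8 = -8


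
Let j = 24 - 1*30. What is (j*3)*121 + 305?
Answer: -1873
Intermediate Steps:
j = -6 (j = 24 - 30 = -6)
(j*3)*121 + 305 = -6*3*121 + 305 = -18*121 + 305 = -2178 + 305 = -1873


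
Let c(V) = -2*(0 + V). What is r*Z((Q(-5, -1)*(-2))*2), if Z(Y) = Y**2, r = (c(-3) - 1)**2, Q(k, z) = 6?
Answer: 14400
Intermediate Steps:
c(V) = -2*V
r = 25 (r = (-2*(-3) - 1)**2 = (6 - 1)**2 = 5**2 = 25)
r*Z((Q(-5, -1)*(-2))*2) = 25*((6*(-2))*2)**2 = 25*(-12*2)**2 = 25*(-24)**2 = 25*576 = 14400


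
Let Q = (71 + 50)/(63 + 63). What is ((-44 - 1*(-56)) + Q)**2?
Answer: 2666689/15876 ≈ 167.97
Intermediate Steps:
Q = 121/126 ≈ 0.96032
((-44 - 1*(-56)) + Q)**2 = ((-44 - 1*(-56)) + 121/126)**2 = ((-44 + 56) + 121/126)**2 = (12 + 121/126)**2 = (1633/126)**2 = 2666689/15876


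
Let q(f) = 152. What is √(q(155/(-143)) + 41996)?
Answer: 2*√10537 ≈ 205.30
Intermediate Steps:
√(q(155/(-143)) + 41996) = √(152 + 41996) = √42148 = 2*√10537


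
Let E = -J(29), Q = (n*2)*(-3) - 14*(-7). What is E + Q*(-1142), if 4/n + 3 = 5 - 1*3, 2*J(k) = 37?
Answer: -278685/2 ≈ -1.3934e+5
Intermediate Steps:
J(k) = 37/2 (J(k) = (1/2)*37 = 37/2)
n = -4 (n = 4/(-3 + (5 - 1*3)) = 4/(-3 + (5 - 3)) = 4/(-3 + 2) = 4/(-1) = 4*(-1) = -4)
Q = 122 (Q = -4*2*(-3) - 14*(-7) = -8*(-3) + 98 = 24 + 98 = 122)
E = -37/2 (E = -1*37/2 = -37/2 ≈ -18.500)
E + Q*(-1142) = -37/2 + 122*(-1142) = -37/2 - 139324 = -278685/2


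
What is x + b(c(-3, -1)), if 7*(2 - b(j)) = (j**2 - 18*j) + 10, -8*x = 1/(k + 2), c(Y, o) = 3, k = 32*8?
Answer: 14447/2064 ≈ 6.9995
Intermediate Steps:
k = 256
x = -1/2064 (x = -1/(8*(256 + 2)) = -1/8/258 = -1/8*1/258 = -1/2064 ≈ -0.00048450)
b(j) = 4/7 - j**2/7 + 18*j/7 (b(j) = 2 - ((j**2 - 18*j) + 10)/7 = 2 - (10 + j**2 - 18*j)/7 = 2 + (-10/7 - j**2/7 + 18*j/7) = 4/7 - j**2/7 + 18*j/7)
x + b(c(-3, -1)) = -1/2064 + (4/7 - 1/7*3**2 + (18/7)*3) = -1/2064 + (4/7 - 1/7*9 + 54/7) = -1/2064 + (4/7 - 9/7 + 54/7) = -1/2064 + 7 = 14447/2064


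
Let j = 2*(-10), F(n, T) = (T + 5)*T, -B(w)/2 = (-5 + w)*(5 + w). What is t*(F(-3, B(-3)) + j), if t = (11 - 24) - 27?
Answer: -46560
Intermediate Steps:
B(w) = -2*(-5 + w)*(5 + w)
F(n, T) = T*(5 + T) (F(n, T) = (5 + T)*T = T*(5 + T))
t = -40 (t = -13 - 27 = -40)
j = -20
t*(F(-3, B(-3)) + j) = -40*((50 - 2*(-3)²)*(5 + (50 - 2*(-3)²)) - 20) = -40*((50 - 2*9)*(5 + (50 - 2*9)) - 20) = -40*((50 - 18)*(5 + (50 - 18)) - 20) = -40*(32*(5 + 32) - 20) = -40*(32*37 - 20) = -40*(1184 - 20) = -40*1164 = -46560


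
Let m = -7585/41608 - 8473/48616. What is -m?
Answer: 45081059/126425908 ≈ 0.35658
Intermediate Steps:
m = -45081059/126425908 (m = -7585*1/41608 - 8473*1/48616 = -7585/41608 - 8473/48616 = -45081059/126425908 ≈ -0.35658)
-m = -1*(-45081059/126425908) = 45081059/126425908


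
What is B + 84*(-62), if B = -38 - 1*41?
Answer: -5287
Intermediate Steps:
B = -79 (B = -38 - 41 = -79)
B + 84*(-62) = -79 + 84*(-62) = -79 - 5208 = -5287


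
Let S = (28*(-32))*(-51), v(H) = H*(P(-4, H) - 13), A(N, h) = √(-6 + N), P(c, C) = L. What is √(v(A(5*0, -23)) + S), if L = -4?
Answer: √(45696 - 17*I*√6) ≈ 213.77 - 0.0974*I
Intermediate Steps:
P(c, C) = -4
v(H) = -17*H (v(H) = H*(-4 - 13) = H*(-17) = -17*H)
S = 45696 (S = -896*(-51) = 45696)
√(v(A(5*0, -23)) + S) = √(-17*√(-6 + 5*0) + 45696) = √(-17*√(-6 + 0) + 45696) = √(-17*I*√6 + 45696) = √(45696 - 17*I*√6)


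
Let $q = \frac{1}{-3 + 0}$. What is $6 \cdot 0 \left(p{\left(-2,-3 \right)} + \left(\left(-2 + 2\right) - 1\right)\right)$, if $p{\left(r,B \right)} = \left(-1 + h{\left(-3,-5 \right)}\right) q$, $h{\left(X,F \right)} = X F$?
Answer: $0$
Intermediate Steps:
$q = - \frac{1}{3}$ ($q = \frac{1}{-3} = - \frac{1}{3} \approx -0.33333$)
$h{\left(X,F \right)} = F X$
$p{\left(r,B \right)} = - \frac{14}{3}$ ($p{\left(r,B \right)} = \left(-1 - -15\right) \left(- \frac{1}{3}\right) = \left(-1 + 15\right) \left(- \frac{1}{3}\right) = 14 \left(- \frac{1}{3}\right) = - \frac{14}{3}$)
$6 \cdot 0 \left(p{\left(-2,-3 \right)} + \left(\left(-2 + 2\right) - 1\right)\right) = 6 \cdot 0 \left(- \frac{14}{3} + \left(\left(-2 + 2\right) - 1\right)\right) = 0 \left(- \frac{14}{3} + \left(0 - 1\right)\right) = 0 \left(- \frac{14}{3} - 1\right) = 0 \left(- \frac{17}{3}\right) = 0$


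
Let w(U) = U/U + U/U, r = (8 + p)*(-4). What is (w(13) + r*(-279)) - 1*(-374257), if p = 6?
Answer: 389883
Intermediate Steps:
r = -56 (r = (8 + 6)*(-4) = 14*(-4) = -56)
w(U) = 2 (w(U) = 1 + 1 = 2)
(w(13) + r*(-279)) - 1*(-374257) = (2 - 56*(-279)) - 1*(-374257) = (2 + 15624) + 374257 = 15626 + 374257 = 389883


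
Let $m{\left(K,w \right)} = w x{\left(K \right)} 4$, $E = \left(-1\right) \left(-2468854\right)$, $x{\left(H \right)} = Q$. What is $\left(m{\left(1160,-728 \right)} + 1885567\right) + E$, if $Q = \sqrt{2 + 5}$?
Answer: $4354421 - 2912 \sqrt{7} \approx 4.3467 \cdot 10^{6}$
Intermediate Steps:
$Q = \sqrt{7} \approx 2.6458$
$x{\left(H \right)} = \sqrt{7}$
$E = 2468854$
$m{\left(K,w \right)} = 4 w \sqrt{7}$ ($m{\left(K,w \right)} = w \sqrt{7} \cdot 4 = 4 w \sqrt{7}$)
$\left(m{\left(1160,-728 \right)} + 1885567\right) + E = \left(4 \left(-728\right) \sqrt{7} + 1885567\right) + 2468854 = \left(- 2912 \sqrt{7} + 1885567\right) + 2468854 = \left(1885567 - 2912 \sqrt{7}\right) + 2468854 = 4354421 - 2912 \sqrt{7}$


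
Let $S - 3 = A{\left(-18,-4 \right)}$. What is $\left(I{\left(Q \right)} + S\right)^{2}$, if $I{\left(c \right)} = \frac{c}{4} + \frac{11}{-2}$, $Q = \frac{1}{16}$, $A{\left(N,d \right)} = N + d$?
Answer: $\frac{2455489}{4096} \approx 599.48$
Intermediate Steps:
$Q = \frac{1}{16} \approx 0.0625$
$S = -19$ ($S = 3 - 22 = -19$)
$I{\left(c \right)} = - \frac{11}{2} + \frac{c}{4}$ ($I{\left(c \right)} = c \frac{1}{4} + 11 \left(- \frac{1}{2}\right) = \frac{c}{4} - \frac{11}{2} = - \frac{11}{2} + \frac{c}{4}$)
$\left(I{\left(Q \right)} + S\right)^{2} = \left(\left(- \frac{11}{2} + \frac{1}{4} \cdot \frac{1}{16}\right) - 19\right)^{2} = \left(\left(- \frac{11}{2} + \frac{1}{64}\right) - 19\right)^{2} = \left(- \frac{351}{64} - 19\right)^{2} = \left(- \frac{1567}{64}\right)^{2} = \frac{2455489}{4096}$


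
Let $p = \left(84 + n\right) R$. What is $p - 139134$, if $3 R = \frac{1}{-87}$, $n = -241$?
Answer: $- \frac{36313817}{261} \approx -1.3913 \cdot 10^{5}$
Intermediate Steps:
$R = - \frac{1}{261}$ ($R = \frac{1}{3 \left(-87\right)} = \frac{1}{3} \left(- \frac{1}{87}\right) = - \frac{1}{261} \approx -0.0038314$)
$p = \frac{157}{261}$ ($p = \left(84 - 241\right) \left(- \frac{1}{261}\right) = \left(-157\right) \left(- \frac{1}{261}\right) = \frac{157}{261} \approx 0.60153$)
$p - 139134 = \frac{157}{261} - 139134 = - \frac{36313817}{261}$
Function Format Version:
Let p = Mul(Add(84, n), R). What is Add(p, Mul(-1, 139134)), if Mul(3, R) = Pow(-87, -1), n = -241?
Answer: Rational(-36313817, 261) ≈ -1.3913e+5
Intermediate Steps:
R = Rational(-1, 261) (R = Mul(Rational(1, 3), Pow(-87, -1)) = Mul(Rational(1, 3), Rational(-1, 87)) = Rational(-1, 261) ≈ -0.0038314)
p = Rational(157, 261) (p = Mul(Add(84, -241), Rational(-1, 261)) = Mul(-157, Rational(-1, 261)) = Rational(157, 261) ≈ 0.60153)
Add(p, Mul(-1, 139134)) = Add(Rational(157, 261), Mul(-1, 139134)) = Add(Rational(157, 261), -139134) = Rational(-36313817, 261)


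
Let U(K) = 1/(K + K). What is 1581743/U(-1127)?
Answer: -3565248722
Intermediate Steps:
U(K) = 1/(2*K)
1581743/U(-1127) = 1581743/(((½)/(-1127))) = 1581743/(((½)*(-1/1127))) = 1581743/(-1/2254) = 1581743*(-2254) = -3565248722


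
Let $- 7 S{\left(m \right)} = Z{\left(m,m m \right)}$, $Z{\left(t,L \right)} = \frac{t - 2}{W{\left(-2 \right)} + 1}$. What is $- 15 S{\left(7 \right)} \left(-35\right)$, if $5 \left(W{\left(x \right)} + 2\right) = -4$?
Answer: $\frac{625}{3} \approx 208.33$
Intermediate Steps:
$W{\left(x \right)} = - \frac{14}{5}$ ($W{\left(x \right)} = -2 + \frac{1}{5} \left(-4\right) = -2 - \frac{4}{5} = - \frac{14}{5}$)
$Z{\left(t,L \right)} = \frac{10}{9} - \frac{5 t}{9}$ ($Z{\left(t,L \right)} = \frac{t - 2}{- \frac{14}{5} + 1} = \frac{-2 + t}{- \frac{9}{5}} = \left(-2 + t\right) \left(- \frac{5}{9}\right) = \frac{10}{9} - \frac{5 t}{9}$)
$S{\left(m \right)} = - \frac{10}{63} + \frac{5 m}{63}$ ($S{\left(m \right)} = - \frac{\frac{10}{9} - \frac{5 m}{9}}{7} = - \frac{10}{63} + \frac{5 m}{63}$)
$- 15 S{\left(7 \right)} \left(-35\right) = - 15 \left(- \frac{10}{63} + \frac{5}{63} \cdot 7\right) \left(-35\right) = - 15 \left(- \frac{10}{63} + \frac{5}{9}\right) \left(-35\right) = \left(-15\right) \frac{25}{63} \left(-35\right) = \left(- \frac{125}{21}\right) \left(-35\right) = \frac{625}{3}$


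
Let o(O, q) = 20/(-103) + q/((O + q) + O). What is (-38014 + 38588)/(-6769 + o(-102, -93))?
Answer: -2926539/34511140 ≈ -0.084800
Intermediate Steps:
o(O, q) = -20/103 + q/(q + 2*O) (o(O, q) = 20*(-1/103) + q/(q + 2*O) = -20/103 + q/(q + 2*O))
(-38014 + 38588)/(-6769 + o(-102, -93)) = (-38014 + 38588)/(-6769 + (-40*(-102) + 83*(-93))/(103*(-93 + 2*(-102)))) = 574/(-6769 + (4080 - 7719)/(103*(-93 - 204))) = 574/(-6769 + (1/103)*(-3639)/(-297)) = 574/(-6769 + (1/103)*(-1/297)*(-3639)) = 574/(-6769 + 1213/10197) = 574/(-69022280/10197) = 574*(-10197/69022280) = -2926539/34511140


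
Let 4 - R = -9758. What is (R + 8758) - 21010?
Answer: -2490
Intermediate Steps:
R = 9762 (R = 4 - 1*(-9758) = 4 + 9758 = 9762)
(R + 8758) - 21010 = (9762 + 8758) - 21010 = 18520 - 21010 = -2490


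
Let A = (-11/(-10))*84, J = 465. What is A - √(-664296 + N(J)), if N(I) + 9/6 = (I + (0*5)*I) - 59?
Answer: 462/5 - I*√2655566/2 ≈ 92.4 - 814.79*I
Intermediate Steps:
A = 462/5 (A = -⅒*(-11)*84 = (11/10)*84 = 462/5 ≈ 92.400)
N(I) = -121/2 + I (N(I) = -3/2 + ((I + (0*5)*I) - 59) = -3/2 + ((I + 0*I) - 59) = -3/2 + ((I + 0) - 59) = -3/2 + (I - 59) = -3/2 + (-59 + I) = -121/2 + I)
A - √(-664296 + N(J)) = 462/5 - √(-664296 + (-121/2 + 465)) = 462/5 - √(-664296 + 809/2) = 462/5 - √(-1327783/2) = 462/5 - I*√2655566/2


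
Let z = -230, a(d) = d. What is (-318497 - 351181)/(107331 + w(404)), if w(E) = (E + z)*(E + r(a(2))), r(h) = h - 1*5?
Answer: -223226/59035 ≈ -3.7813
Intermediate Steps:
r(h) = -5 + h (r(h) = h - 5 = -5 + h)
w(E) = (-230 + E)*(-3 + E) (w(E) = (E - 230)*(E + (-5 + 2)) = (-230 + E)*(E - 3) = (-230 + E)*(-3 + E))
(-318497 - 351181)/(107331 + w(404)) = (-318497 - 351181)/(107331 + (690 + 404² - 233*404)) = -669678/(107331 + (690 + 163216 - 94132)) = -669678/(107331 + 69774) = -669678/177105 = -669678*1/177105 = -223226/59035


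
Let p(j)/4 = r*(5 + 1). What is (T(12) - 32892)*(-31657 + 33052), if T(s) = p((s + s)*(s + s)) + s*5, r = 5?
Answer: -45633240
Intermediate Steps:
p(j) = 120 (p(j) = 4*(5*(5 + 1)) = 4*(5*6) = 4*30 = 120)
T(s) = 120 + 5*s (T(s) = 120 + s*5 = 120 + 5*s)
(T(12) - 32892)*(-31657 + 33052) = ((120 + 5*12) - 32892)*(-31657 + 33052) = ((120 + 60) - 32892)*1395 = (180 - 32892)*1395 = -32712*1395 = -45633240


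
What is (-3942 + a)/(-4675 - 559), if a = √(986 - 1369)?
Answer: 1971/2617 - I*√383/5234 ≈ 0.75315 - 0.0037391*I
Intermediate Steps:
a = I*√383 (a = √(-383) = I*√383 ≈ 19.57*I)
(-3942 + a)/(-4675 - 559) = (-3942 + I*√383)/(-4675 - 559) = (-3942 + I*√383)/(-5234) = (-3942 + I*√383)*(-1/5234) = 1971/2617 - I*√383/5234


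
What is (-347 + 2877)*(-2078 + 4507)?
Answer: 6145370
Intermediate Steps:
(-347 + 2877)*(-2078 + 4507) = 2530*2429 = 6145370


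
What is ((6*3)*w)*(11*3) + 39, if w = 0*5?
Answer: 39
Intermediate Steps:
w = 0
((6*3)*w)*(11*3) + 39 = ((6*3)*0)*(11*3) + 39 = (18*0)*33 + 39 = 0*33 + 39 = 0 + 39 = 39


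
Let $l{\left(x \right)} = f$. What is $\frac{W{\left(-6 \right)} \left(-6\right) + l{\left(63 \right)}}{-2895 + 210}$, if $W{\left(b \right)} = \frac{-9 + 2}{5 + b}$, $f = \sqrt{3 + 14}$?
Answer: $\frac{14}{895} - \frac{\sqrt{17}}{2685} \approx 0.014107$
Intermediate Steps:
$f = \sqrt{17} \approx 4.1231$
$W{\left(b \right)} = - \frac{7}{5 + b}$
$l{\left(x \right)} = \sqrt{17}$
$\frac{W{\left(-6 \right)} \left(-6\right) + l{\left(63 \right)}}{-2895 + 210} = \frac{- \frac{7}{5 - 6} \left(-6\right) + \sqrt{17}}{-2895 + 210} = \frac{- \frac{7}{-1} \left(-6\right) + \sqrt{17}}{-2685} = \left(\left(-7\right) \left(-1\right) \left(-6\right) + \sqrt{17}\right) \left(- \frac{1}{2685}\right) = \left(7 \left(-6\right) + \sqrt{17}\right) \left(- \frac{1}{2685}\right) = \left(-42 + \sqrt{17}\right) \left(- \frac{1}{2685}\right) = \frac{14}{895} - \frac{\sqrt{17}}{2685}$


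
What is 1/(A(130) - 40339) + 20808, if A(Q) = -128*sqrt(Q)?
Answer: 2601168063113/125008077 + 128*sqrt(130)/1625105001 ≈ 20808.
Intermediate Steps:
1/(A(130) - 40339) + 20808 = 1/(-128*sqrt(130) - 40339) + 20808 = 1/(-40339 - 128*sqrt(130)) + 20808 = 20808 + 1/(-40339 - 128*sqrt(130))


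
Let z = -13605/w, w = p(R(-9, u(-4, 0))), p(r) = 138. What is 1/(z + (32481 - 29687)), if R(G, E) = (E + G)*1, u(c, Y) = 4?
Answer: 46/123989 ≈ 0.00037100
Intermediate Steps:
R(G, E) = E + G
w = 138
z = -4535/46 (z = -13605/138 = -13605*1/138 = -4535/46 ≈ -98.587)
1/(z + (32481 - 29687)) = 1/(-4535/46 + (32481 - 29687)) = 1/(-4535/46 + 2794) = 1/(123989/46) = 46/123989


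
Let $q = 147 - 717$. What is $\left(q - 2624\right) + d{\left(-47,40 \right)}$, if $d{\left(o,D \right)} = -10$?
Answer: $-3204$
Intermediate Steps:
$q = -570$ ($q = 147 - 717 = -570$)
$\left(q - 2624\right) + d{\left(-47,40 \right)} = \left(-570 - 2624\right) - 10 = -3194 - 10 = -3204$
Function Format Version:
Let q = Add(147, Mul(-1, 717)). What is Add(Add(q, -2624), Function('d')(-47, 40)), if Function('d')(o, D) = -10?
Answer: -3204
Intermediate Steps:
q = -570 (q = Add(147, -717) = -570)
Add(Add(q, -2624), Function('d')(-47, 40)) = Add(Add(-570, -2624), -10) = Add(-3194, -10) = -3204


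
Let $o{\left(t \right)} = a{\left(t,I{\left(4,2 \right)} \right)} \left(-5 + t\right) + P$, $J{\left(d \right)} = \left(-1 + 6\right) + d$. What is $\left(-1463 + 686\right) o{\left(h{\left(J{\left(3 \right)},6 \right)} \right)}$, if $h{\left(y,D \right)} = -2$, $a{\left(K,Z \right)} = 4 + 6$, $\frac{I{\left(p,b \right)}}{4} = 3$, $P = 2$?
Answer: $52836$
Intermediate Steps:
$I{\left(p,b \right)} = 12$ ($I{\left(p,b \right)} = 4 \cdot 3 = 12$)
$J{\left(d \right)} = 5 + d$
$a{\left(K,Z \right)} = 10$
$o{\left(t \right)} = -48 + 10 t$ ($o{\left(t \right)} = 10 \left(-5 + t\right) + 2 = \left(-50 + 10 t\right) + 2 = -48 + 10 t$)
$\left(-1463 + 686\right) o{\left(h{\left(J{\left(3 \right)},6 \right)} \right)} = \left(-1463 + 686\right) \left(-48 + 10 \left(-2\right)\right) = - 777 \left(-48 - 20\right) = \left(-777\right) \left(-68\right) = 52836$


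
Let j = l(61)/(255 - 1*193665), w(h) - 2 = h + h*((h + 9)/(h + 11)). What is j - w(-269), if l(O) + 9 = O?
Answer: 2237526937/4158315 ≈ 538.08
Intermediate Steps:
w(h) = 2 + h + h*(9 + h)/(11 + h) (w(h) = 2 + (h + h*((h + 9)/(h + 11))) = 2 + (h + h*((9 + h)/(11 + h))) = 2 + (h + h*(9 + h)/(11 + h)) = 2 + h + h*(9 + h)/(11 + h))
l(O) = -9 + O
j = -26/96705 (j = (-9 + 61)/(255 - 1*193665) = 52/(255 - 193665) = 52/(-193410) = 52*(-1/193410) = -26/96705 ≈ -0.00026886)
j - w(-269) = -26/96705 - 2*(11 + (-269)**2 + 11*(-269))/(11 - 269) = -26/96705 - 2*(11 + 72361 - 2959)/(-258) = -26/96705 - 2*(-1)*69413/258 = -26/96705 - 1*(-69413/129) = -26/96705 + 69413/129 = 2237526937/4158315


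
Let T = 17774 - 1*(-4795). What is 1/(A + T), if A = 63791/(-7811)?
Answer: 7811/176222668 ≈ 4.4325e-5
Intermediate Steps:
A = -63791/7811 (A = 63791*(-1/7811) = -63791/7811 ≈ -8.1668)
T = 22569 (T = 17774 + 4795 = 22569)
1/(A + T) = 1/(-63791/7811 + 22569) = 1/(176222668/7811) = 7811/176222668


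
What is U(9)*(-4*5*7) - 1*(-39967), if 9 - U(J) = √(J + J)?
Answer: 38707 + 420*√2 ≈ 39301.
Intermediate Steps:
U(J) = 9 - √2*√J (U(J) = 9 - √(J + J) = 9 - √(2*J) = 9 - √2*√J)
U(9)*(-4*5*7) - 1*(-39967) = (9 - √2*√9)*(-4*5*7) - 1*(-39967) = (9 - 1*√2*3)*(-20*7) + 39967 = (9 - 3*√2)*(-140) + 39967 = (-1260 + 420*√2) + 39967 = 38707 + 420*√2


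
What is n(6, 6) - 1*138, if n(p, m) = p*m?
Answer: -102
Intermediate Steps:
n(p, m) = m*p
n(6, 6) - 1*138 = 6*6 - 1*138 = 36 - 138 = -102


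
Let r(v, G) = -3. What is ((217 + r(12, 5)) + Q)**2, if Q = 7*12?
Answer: 88804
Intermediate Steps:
Q = 84
((217 + r(12, 5)) + Q)**2 = ((217 - 3) + 84)**2 = (214 + 84)**2 = 298**2 = 88804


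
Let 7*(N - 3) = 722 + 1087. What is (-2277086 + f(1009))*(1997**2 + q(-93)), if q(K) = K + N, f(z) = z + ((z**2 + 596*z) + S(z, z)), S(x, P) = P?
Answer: -18303185951766/7 ≈ -2.6147e+12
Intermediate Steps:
N = 1830/7 (N = 3 + (722 + 1087)/7 = 3 + (1/7)*1809 = 3 + 1809/7 = 1830/7 ≈ 261.43)
f(z) = z**2 + 598*z (f(z) = z + ((z**2 + 596*z) + z) = z + (z**2 + 597*z) = z**2 + 598*z)
q(K) = 1830/7 + K (q(K) = K + 1830/7 = 1830/7 + K)
(-2277086 + f(1009))*(1997**2 + q(-93)) = (-2277086 + 1009*(598 + 1009))*(1997**2 + (1830/7 - 93)) = (-2277086 + 1009*1607)*(3988009 + 1179/7) = (-2277086 + 1621463)*(27917242/7) = -655623*27917242/7 = -18303185951766/7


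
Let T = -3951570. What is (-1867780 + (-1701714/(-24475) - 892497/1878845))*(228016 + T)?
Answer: 63960370400156911060946/9196946275 ≈ 6.9545e+12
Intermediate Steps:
(-1867780 + (-1701714/(-24475) - 892497/1878845))*(228016 + T) = (-1867780 + (-1701714/(-24475) - 892497/1878845))*(228016 - 3951570) = (-1867780 + (-1701714*(-1/24475) - 892497*1/1878845))*(-3723554) = (-1867780 + (1701714/24475 - 892497/1878845))*(-3723554) = (-1867780 + 635082595251/9196946275)*(-3723554) = -17177237230924249/9196946275*(-3723554) = 63960370400156911060946/9196946275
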